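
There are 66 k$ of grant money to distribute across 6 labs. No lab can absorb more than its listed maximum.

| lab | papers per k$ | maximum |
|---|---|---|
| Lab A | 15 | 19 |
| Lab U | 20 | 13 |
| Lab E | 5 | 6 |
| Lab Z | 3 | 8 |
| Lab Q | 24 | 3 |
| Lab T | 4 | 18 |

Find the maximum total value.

740

Order the labs by papers per k$: Lab Q 24 > Lab U 20 > Lab A 15 > Lab E 5 > Lab T 4 > Lab Z 3.
Lab Q takes 3 to reach its cap of 3 → 63 left.
Lab U: +13 to 13 (cap) → 50 left.
Give Lab A 19 to hit its cap of 19 → 31 left.
Give Lab E 6 to hit its cap of 6 → 25 left.
Lab T takes 18 to reach its cap of 18 → 7 left.
Lab Z: +7 (room for 8) → 7. Pool exhausted.
Total = 15×19 + 20×13 + 5×6 + 3×7 + 24×3 + 4×18 = 740.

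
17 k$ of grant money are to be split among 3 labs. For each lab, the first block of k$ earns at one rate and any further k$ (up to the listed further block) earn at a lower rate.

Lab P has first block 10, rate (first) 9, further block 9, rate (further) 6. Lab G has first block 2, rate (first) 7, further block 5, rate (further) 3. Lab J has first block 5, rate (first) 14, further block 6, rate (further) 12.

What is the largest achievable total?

Order all 6 blocks by rate: Lab J/first 14 > Lab J/second 12 > Lab P/first 9 > Lab G/first 7 > Lab P/second 6 > Lab G/second 3.
Lab J first at 14: fill all 5 — 12 left.
Fill Lab J second block (6 at 12) — 6 left.
Lab P first at 9: only 6 left, fill 6.
Total = 14×5 + 12×6 + 9×6 = 196.

196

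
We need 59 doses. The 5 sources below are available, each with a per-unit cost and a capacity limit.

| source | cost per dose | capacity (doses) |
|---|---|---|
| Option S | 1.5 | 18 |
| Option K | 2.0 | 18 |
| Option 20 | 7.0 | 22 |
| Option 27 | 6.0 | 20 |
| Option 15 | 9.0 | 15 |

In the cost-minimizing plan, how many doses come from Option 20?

3

Use sources in increasing cost order.
Take 18 from Option S at 1.5 ; need 41 more.
Option K at 2.0: take all 18 doses ; 23 still needed.
Option 27 (6.0): use full 20 ; 3 doses to go.
Option 20 at 7.0: take 3 of its 22 ; requirement met.
Option 15: unused.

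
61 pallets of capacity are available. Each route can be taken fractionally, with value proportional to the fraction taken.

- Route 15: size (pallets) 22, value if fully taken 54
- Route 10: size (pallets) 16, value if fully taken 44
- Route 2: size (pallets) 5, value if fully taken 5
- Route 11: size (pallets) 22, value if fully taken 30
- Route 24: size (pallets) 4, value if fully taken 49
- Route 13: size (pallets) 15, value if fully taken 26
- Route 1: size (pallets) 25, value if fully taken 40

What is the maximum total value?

179.4

Best value per unit of size first: Route 24 49/4≈12.2, Route 10 44/16≈2.75, Route 15 54/22≈2.45, Route 13 26/15≈1.73, Route 1 40/25≈1.6, Route 11 30/22≈1.36, Route 2 5/5≈1.
All 4 pallets of Route 24 fit (value 49) → 57 remain.
Take all of Route 10 (16 pallets, value 44) → 41 pallets left.
All 22 pallets of Route 15 fit (value 54) → 19 remain.
Take all of Route 13 (15 pallets, value 26) → 4 pallets left.
Fill the last 4 pallets with part of Route 1: 4/25 of it earns 6.4.
Total value = 179.4.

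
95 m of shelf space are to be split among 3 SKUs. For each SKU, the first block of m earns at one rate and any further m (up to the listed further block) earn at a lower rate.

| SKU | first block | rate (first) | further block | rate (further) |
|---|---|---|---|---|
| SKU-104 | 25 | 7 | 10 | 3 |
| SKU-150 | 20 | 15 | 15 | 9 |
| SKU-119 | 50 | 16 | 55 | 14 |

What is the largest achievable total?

1450

Rank every tier by rate: SKU-119/T1 16 > SKU-150/T1 15 > SKU-119/T2 14 > SKU-150/T2 9 > SKU-104/T1 7 > SKU-104/T2 3.
SKU-119 T1 at 16: fill all 50 — 45 left.
Fill SKU-150 T1 block (20 at 15) — 25 left.
SKU-119/T2: +25 of 55 at 14; pool empty.
Total = 16×50 + 15×20 + 14×25 = 1450.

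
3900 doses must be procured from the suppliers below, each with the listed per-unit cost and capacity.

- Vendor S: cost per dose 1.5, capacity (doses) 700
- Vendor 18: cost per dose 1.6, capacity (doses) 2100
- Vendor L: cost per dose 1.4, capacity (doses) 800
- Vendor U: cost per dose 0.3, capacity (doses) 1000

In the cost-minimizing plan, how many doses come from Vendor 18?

1400

Cheapest first:
Take 1000 from Vendor U at 0.3 → need 2900 more.
Vendor L at 1.4: take all 800 doses → 2100 still needed.
Take 700 from Vendor S at 1.5 → need 1400 more.
Vendor 18 (1.6): take the remaining 1400 → done.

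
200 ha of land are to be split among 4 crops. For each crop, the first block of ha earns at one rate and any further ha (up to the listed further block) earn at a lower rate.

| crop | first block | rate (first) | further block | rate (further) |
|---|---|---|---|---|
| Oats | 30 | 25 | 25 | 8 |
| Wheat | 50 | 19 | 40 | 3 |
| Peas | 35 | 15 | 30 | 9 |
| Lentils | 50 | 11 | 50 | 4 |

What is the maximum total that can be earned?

Order all 8 blocks by rate: Oats/tier1 25 > Wheat/tier1 19 > Peas/tier1 15 > Lentils/tier1 11 > Peas/tier2 9 > Oats/tier2 8 > Lentils/tier2 4 > Wheat/tier2 3.
Oats tier1 at 25: fill all 30 → 170 left.
Wheat/tier1 (19): +50 → 120 left.
Fill Peas tier1 block (35 at 15) → 85 left.
Fill Lentils tier1 block (50 at 11) → 35 left.
Peas tier2 at 9: fill all 30 → 5 left.
Oats tier2 at 8: only 5 left, fill 5.
Total = 25×30 + 19×50 + 15×35 + 11×50 + 9×30 + 8×5 = 3085.

3085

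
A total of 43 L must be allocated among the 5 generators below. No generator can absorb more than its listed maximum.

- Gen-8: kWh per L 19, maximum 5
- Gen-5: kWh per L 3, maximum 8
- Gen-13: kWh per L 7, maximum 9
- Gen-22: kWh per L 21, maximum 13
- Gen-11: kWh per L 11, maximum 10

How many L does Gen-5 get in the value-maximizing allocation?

6

Order the generators by kWh per L: Gen-22 21 > Gen-8 19 > Gen-11 11 > Gen-13 7 > Gen-5 3.
Gen-22: +13 to 13 (cap) → 30 left.
Gen-8: +5 to 5 (cap) → 25 left.
Give Gen-11 10 to hit its cap of 10 → 15 left.
Gen-13: +9 to 9 (cap) → 6 left.
Only 6 left; Gen-5 takes them to reach 6.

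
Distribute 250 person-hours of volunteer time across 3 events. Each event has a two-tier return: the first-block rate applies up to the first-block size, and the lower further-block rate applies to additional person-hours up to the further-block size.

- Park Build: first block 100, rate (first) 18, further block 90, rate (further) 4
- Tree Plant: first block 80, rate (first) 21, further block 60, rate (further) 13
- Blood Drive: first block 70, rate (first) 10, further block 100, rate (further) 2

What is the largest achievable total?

4360

Treat each block as its own option and order by rate: Tree Plant/tier1 21 > Park Build/tier1 18 > Tree Plant/tier2 13 > Blood Drive/tier1 10 > Park Build/tier2 4 > Blood Drive/tier2 2.
Fill Tree Plant tier1 block (80 at 21) → 170 left.
Park Build/tier1 (18): +100 → 70 left.
Fill Tree Plant tier2 block (60 at 13) → 10 left.
10 remain; put them into Blood Drive tier1 at 10.
Total = 21×80 + 18×100 + 13×60 + 10×10 = 4360.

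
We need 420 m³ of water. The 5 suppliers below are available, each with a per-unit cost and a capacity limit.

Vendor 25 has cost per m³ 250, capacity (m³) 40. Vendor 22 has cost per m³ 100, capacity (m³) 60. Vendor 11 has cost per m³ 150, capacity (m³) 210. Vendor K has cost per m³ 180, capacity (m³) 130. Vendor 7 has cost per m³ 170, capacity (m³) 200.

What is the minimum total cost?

63000

Use suppliers in increasing cost order.
Take 60 from Vendor 22 at 100 → need 360 more.
Vendor 11 (150): use full 210 → 150 m³ to go.
Vendor 7 (170): take the remaining 150 → done.
Vendor K, Vendor 25: unused.
Cost = 60×100 + 210×150 + 150×170 = 63000.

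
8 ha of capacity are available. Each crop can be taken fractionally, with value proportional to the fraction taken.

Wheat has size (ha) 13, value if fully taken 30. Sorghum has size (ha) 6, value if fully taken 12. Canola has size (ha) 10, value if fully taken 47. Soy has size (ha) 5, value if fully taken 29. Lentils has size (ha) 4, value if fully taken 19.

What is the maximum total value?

Best value per unit of size first: Soy 29/5≈5.8, Lentils 19/4≈4.75, Canola 47/10≈4.7, Wheat 30/13≈2.31, Sorghum 12/6≈2.
Take all of Soy (5 ha, value 29) → 3 ha left.
Only 3 ha remain; take 3/4 of Lentils for value 19×3/4 = 14.25.
Total value = 43.25.

43.25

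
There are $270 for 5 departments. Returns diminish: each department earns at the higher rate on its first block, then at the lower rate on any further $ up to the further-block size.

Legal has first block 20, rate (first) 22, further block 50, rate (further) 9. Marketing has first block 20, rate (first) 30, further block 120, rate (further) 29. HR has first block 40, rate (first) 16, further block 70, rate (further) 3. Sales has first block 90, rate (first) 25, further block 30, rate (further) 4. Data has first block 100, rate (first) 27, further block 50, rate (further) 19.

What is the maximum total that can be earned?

7530

Treat each block as its own option and order by rate: Marketing/T1 30 > Marketing/T2 29 > Data/T1 27 > Sales/T1 25 > Legal/T1 22 > Data/T2 19 > HR/T1 16 > Legal/T2 9 > Sales/T2 4 > HR/T2 3.
Marketing/T1 (30): +20 → 250 left.
Fill Marketing T2 block (120 at 29) → 130 left.
Fill Data T1 block (100 at 27) → 30 left.
Sales T1 at 25: only 30 left, fill 30.
Total = 30×20 + 29×120 + 27×100 + 25×30 = 7530.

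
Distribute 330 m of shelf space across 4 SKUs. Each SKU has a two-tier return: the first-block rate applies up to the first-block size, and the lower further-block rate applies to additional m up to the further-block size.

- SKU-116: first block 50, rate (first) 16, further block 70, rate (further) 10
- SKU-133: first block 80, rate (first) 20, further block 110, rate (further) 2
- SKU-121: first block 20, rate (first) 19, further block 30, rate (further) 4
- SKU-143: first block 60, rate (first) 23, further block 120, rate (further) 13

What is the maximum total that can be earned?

5720

Treat each block as its own option and order by rate: SKU-143/T1 23 > SKU-133/T1 20 > SKU-121/T1 19 > SKU-116/T1 16 > SKU-143/T2 13 > SKU-116/T2 10 > SKU-121/T2 4 > SKU-133/T2 2.
SKU-143 T1 at 23: fill all 60 → 270 left.
Fill SKU-133 T1 block (80 at 20) → 190 left.
Fill SKU-121 T1 block (20 at 19) → 170 left.
SKU-116 T1 at 16: fill all 50 → 120 left.
SKU-143/T2 (13): +120 → 0 left.
Total = 23×60 + 20×80 + 19×20 + 16×50 + 13×120 = 5720.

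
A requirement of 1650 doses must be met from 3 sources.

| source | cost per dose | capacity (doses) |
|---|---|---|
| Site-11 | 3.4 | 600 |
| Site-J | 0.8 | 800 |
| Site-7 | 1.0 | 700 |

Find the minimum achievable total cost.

Use sources in increasing cost order.
Site-J (0.8): use full 800 — 850 doses to go.
Site-7 at 1.0: take all 700 doses — 150 still needed.
Site-11 at 3.4: take 150 of its 600 — requirement met.
Cost = 800×0.8 + 700×1.0 + 150×3.4 = 1850.

1850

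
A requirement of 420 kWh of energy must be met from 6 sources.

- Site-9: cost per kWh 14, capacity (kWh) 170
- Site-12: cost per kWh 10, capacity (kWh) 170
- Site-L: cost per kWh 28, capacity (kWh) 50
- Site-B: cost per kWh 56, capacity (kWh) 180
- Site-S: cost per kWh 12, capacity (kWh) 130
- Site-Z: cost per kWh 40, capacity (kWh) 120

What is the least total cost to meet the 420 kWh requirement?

4940

Fill from the cheapest source first.
Site-12 (10): use full 170 — 250 kWh to go.
Take 130 from Site-S at 12 — need 120 more.
Take 120 from Site-9 at 14 to finish.
Site-L, Site-Z, Site-B: unused.
Cost = 170×10 + 130×12 + 120×14 = 4940.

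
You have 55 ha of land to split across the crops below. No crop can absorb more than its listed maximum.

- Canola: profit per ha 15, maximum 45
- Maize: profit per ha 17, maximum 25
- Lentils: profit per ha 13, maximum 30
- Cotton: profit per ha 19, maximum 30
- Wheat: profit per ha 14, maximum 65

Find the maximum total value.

995

Order the crops by profit per ha: Cotton 19 > Maize 17 > Canola 15 > Wheat 14 > Lentils 13.
Give Cotton 30 to hit its cap of 30 ; 25 left.
Maize: +25 to 25 (cap) ; 0 left.
Total = 17×25 + 19×30 = 995.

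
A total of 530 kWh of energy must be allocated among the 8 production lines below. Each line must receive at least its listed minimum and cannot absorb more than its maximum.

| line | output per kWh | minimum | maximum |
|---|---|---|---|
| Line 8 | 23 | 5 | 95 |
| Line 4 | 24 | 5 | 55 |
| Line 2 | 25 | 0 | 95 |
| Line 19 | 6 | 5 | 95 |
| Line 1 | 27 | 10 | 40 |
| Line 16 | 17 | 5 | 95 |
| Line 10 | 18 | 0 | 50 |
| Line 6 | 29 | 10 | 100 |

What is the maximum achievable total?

12320

Meeting every minimum uses 5+5+0+5+10+5+0+10 = 40 kWh, leaving 490.
Order the production lines by output per kWh: Line 6 29 > Line 1 27 > Line 2 25 > Line 4 24 > Line 8 23 > Line 10 18 > Line 16 17 > Line 19 6.
Give Line 6 90 more to hit its cap of 100 — 400 left.
Line 1: +30 to 40 (cap) — 370 left.
Line 2 takes 95 more to reach its cap of 95 — 275 left.
Line 4 takes 50 more to reach its cap of 55 — 225 left.
Line 8 takes 90 more to reach its cap of 95 — 135 left.
Line 10 takes 50 more to reach its cap of 50 — 85 left.
Line 16 has room for 90 more but only 85 remain, so it gets 90.
Total = 23×95 + 24×55 + 25×95 + 6×5 + 27×40 + 17×90 + 18×50 + 29×100 = 12320.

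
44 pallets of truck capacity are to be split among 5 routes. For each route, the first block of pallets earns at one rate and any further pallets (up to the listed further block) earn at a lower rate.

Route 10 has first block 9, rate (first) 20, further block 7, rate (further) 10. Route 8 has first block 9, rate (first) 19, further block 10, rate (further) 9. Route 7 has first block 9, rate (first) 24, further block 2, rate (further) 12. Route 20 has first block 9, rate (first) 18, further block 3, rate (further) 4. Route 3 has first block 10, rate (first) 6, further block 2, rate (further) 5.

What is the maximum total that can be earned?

813

Treat each block as its own option and order by rate: Route 7/T1 24 > Route 10/T1 20 > Route 8/T1 19 > Route 20/T1 18 > Route 7/T2 12 > Route 10/T2 10 > Route 8/T2 9 > Route 3/T1 6 > Route 3/T2 5 > Route 20/T2 4.
Route 7/T1 (24): +9 ; 35 left.
Route 10/T1 (20): +9 ; 26 left.
Route 8/T1 (19): +9 ; 17 left.
Fill Route 20 T1 block (9 at 18) ; 8 left.
Route 7 T2 at 12: fill all 2 ; 6 left.
Route 10 T2 at 10: only 6 left, fill 6.
Total = 24×9 + 20×9 + 19×9 + 18×9 + 12×2 + 10×6 = 813.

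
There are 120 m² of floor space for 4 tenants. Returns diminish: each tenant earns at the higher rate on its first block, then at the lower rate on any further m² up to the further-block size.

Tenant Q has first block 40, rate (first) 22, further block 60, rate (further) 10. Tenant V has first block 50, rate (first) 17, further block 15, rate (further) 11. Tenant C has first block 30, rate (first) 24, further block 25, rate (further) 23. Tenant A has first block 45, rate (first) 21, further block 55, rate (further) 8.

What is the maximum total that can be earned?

2700

Order all 8 blocks by rate: Tenant C/T1 24 > Tenant C/T2 23 > Tenant Q/T1 22 > Tenant A/T1 21 > Tenant V/T1 17 > Tenant V/T2 11 > Tenant Q/T2 10 > Tenant A/T2 8.
Fill Tenant C T1 block (30 at 24) — 90 left.
Tenant C T2 at 23: fill all 25 — 65 left.
Fill Tenant Q T1 block (40 at 22) — 25 left.
Tenant A/T1: +25 of 45 at 21; pool empty.
Total = 24×30 + 23×25 + 22×40 + 21×25 = 2700.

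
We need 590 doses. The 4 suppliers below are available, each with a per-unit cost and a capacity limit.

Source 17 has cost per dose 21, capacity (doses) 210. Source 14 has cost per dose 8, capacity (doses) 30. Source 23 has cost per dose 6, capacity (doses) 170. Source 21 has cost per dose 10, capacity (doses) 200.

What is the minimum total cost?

Use suppliers in increasing cost order.
Source 23 at 6: take all 170 doses — 420 still needed.
Take 30 from Source 14 at 8 — need 390 more.
Source 21 (10): use full 200 — 190 doses to go.
Source 17 at 21: take 190 of its 210 — requirement met.
Cost = 170×6 + 30×8 + 200×10 + 190×21 = 7250.

7250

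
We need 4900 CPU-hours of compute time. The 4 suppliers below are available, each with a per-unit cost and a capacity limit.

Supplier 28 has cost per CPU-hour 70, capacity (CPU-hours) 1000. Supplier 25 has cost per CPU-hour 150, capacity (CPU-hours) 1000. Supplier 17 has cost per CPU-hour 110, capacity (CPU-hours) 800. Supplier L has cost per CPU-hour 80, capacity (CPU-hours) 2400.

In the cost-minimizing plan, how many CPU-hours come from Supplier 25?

700

Fill from the cheapest supplier first.
Supplier 28 at 70: take all 1000 CPU-hours ; 3900 still needed.
Supplier L (80): use full 2400 ; 1500 CPU-hours to go.
Take 800 from Supplier 17 at 110 ; need 700 more.
Take 700 from Supplier 25 at 150 to finish.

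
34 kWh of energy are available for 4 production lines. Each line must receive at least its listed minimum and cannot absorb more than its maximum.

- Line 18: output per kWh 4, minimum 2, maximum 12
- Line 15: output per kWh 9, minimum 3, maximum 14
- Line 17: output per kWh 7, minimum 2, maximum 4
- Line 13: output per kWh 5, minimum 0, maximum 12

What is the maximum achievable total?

Meeting every minimum uses 2+3+2+0 = 7 kWh, leaving 27.
Highest output per kWh first: Line 15 9 > Line 17 7 > Line 13 5 > Line 18 4.
Give Line 15 11 more to hit its cap of 14 ; 16 left.
Line 17: +2 to 4 (cap) ; 14 left.
Line 13: +12 to 12 (cap) ; 2 left.
Line 18 has room for 10 more but only 2 remain, so it gets 4.
Total = 4×4 + 9×14 + 7×4 + 5×12 = 230.

230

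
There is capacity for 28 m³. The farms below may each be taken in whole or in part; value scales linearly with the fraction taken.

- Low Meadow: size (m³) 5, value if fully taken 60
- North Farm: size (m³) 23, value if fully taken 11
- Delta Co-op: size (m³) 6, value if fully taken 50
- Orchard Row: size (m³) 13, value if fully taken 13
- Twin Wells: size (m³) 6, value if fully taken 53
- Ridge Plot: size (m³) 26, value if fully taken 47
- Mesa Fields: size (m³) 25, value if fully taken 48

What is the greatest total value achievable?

Best value per unit of size first: Low Meadow 60/5≈12, Twin Wells 53/6≈8.83, Delta Co-op 50/6≈8.33, Mesa Fields 48/25≈1.92, Ridge Plot 47/26≈1.81, Orchard Row 13/13≈1, North Farm 11/23≈0.478.
Low Meadow: take in full, 5 m³ for value 60 — 23 left.
Take all of Twin Wells (6 m³, value 53) — 17 m³ left.
Take all of Delta Co-op (6 m³, value 50) — 11 m³ left.
Only 11 m³ remain; take 11/25 of Mesa Fields for value 48×11/25 = 21.12.
Total value = 184.12.

184.12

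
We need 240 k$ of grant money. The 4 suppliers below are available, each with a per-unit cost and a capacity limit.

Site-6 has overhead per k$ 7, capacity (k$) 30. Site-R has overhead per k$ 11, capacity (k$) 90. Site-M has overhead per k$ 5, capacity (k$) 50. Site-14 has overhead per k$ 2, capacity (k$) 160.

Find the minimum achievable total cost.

Fill from the cheapest supplier first.
Site-14 at 2: take all 160 k$ → 80 still needed.
Site-M at 5: take all 50 k$ → 30 still needed.
Take 30 from Site-6 at 7 → need 0 more.
Site-R: unused.
Cost = 160×2 + 50×5 + 30×7 = 780.

780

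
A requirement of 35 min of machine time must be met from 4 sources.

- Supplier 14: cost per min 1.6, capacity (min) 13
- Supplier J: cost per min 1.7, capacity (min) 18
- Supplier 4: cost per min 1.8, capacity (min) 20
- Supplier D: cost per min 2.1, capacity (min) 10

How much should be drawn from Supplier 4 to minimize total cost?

4

Cheapest first:
Take 13 from Supplier 14 at 1.6 → need 22 more.
Take 18 from Supplier J at 1.7 → need 4 more.
Supplier 4 (1.8): take the remaining 4 → done.
Supplier D: unused.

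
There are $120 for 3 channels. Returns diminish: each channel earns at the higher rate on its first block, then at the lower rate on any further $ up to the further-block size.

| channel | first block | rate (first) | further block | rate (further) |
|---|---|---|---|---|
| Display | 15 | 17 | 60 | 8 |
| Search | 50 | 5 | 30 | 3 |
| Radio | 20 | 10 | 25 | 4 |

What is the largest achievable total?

1060

Order all 6 blocks by rate: Display/first 17 > Radio/first 10 > Display/second 8 > Search/first 5 > Radio/second 4 > Search/second 3.
Fill Display first block (15 at 17) → 105 left.
Radio/first (10): +20 → 85 left.
Display second at 8: fill all 60 → 25 left.
25 remain; put them into Search first at 5.
Total = 17×15 + 10×20 + 8×60 + 5×25 = 1060.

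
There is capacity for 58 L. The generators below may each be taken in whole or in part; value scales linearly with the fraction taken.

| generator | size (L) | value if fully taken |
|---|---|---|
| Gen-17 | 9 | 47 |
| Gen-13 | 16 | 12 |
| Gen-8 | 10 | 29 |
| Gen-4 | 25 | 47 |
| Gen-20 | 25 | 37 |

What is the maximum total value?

143.72

Best value per unit of size first: Gen-17 47/9≈5.22, Gen-8 29/10≈2.9, Gen-4 47/25≈1.88, Gen-20 37/25≈1.48, Gen-13 12/16≈0.75.
Take all of Gen-17 (9 L, value 47) — 49 L left.
Take all of Gen-8 (10 L, value 29) — 39 L left.
Take all of Gen-4 (25 L, value 47) — 14 L left.
Only 14 L remain; take 14/25 of Gen-20 for value 37×14/25 = 20.72.
Total value = 143.72.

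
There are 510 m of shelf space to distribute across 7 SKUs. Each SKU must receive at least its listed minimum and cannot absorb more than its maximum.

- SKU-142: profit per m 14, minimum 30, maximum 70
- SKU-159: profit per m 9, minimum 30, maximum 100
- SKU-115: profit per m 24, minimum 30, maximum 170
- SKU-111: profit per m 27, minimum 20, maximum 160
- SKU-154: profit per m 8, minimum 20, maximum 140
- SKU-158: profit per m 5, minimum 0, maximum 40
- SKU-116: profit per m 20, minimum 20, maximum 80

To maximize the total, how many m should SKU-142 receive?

50

Meeting every minimum uses 30+30+30+20+20+0+20 = 150 m, leaving 360.
Order the SKUs by profit per m: SKU-111 27 > SKU-115 24 > SKU-116 20 > SKU-142 14 > SKU-159 9 > SKU-154 8 > SKU-158 5.
Give SKU-111 140 more to hit its cap of 160 ; 220 left.
SKU-115: +140 to 170 (cap) ; 80 left.
SKU-116: +60 to 80 (cap) ; 20 left.
SKU-142: +20 (room for 40) → 50. Pool exhausted.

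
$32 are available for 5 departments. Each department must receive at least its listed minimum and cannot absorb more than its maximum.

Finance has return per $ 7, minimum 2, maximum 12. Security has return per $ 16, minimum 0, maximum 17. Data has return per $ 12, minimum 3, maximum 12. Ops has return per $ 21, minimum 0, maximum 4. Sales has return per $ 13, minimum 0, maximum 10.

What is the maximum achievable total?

484

Meeting every minimum uses 2+0+3+0+0 = 5 $, leaving 27.
Order the departments by return per $: Ops 21 > Security 16 > Sales 13 > Data 12 > Finance 7.
Give Ops 4 more to hit its cap of 4 → 23 left.
Security takes 17 more to reach its cap of 17 → 6 left.
Sales has room for 10 more but only 6 remain, so it gets 6.
Total = 7×2 + 16×17 + 12×3 + 21×4 + 13×6 = 484.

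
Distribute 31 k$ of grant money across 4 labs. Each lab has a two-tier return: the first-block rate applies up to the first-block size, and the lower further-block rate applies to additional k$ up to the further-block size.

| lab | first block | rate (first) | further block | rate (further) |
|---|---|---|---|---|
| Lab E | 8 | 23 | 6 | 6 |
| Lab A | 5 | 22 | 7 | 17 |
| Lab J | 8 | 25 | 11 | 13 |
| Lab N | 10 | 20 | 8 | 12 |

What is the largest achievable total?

694

Order all 8 blocks by rate: Lab J/first 25 > Lab E/first 23 > Lab A/first 22 > Lab N/first 20 > Lab A/second 17 > Lab J/second 13 > Lab N/second 12 > Lab E/second 6.
Fill Lab J first block (8 at 25) — 23 left.
Lab E/first (23): +8 — 15 left.
Fill Lab A first block (5 at 22) — 10 left.
Fill Lab N first block (10 at 20) — 0 left.
Total = 25×8 + 23×8 + 22×5 + 20×10 = 694.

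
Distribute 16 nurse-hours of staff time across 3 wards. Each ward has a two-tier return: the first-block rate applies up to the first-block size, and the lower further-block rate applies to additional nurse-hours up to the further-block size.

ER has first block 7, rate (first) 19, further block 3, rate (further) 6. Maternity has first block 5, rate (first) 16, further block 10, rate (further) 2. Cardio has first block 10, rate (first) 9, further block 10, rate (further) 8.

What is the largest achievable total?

249

Rank every tier by rate: ER/tier1 19 > Maternity/tier1 16 > Cardio/tier1 9 > Cardio/tier2 8 > ER/tier2 6 > Maternity/tier2 2.
ER/tier1 (19): +7 → 9 left.
Maternity tier1 at 16: fill all 5 → 4 left.
Cardio/tier1: +4 of 10 at 9; pool empty.
Total = 19×7 + 16×5 + 9×4 = 249.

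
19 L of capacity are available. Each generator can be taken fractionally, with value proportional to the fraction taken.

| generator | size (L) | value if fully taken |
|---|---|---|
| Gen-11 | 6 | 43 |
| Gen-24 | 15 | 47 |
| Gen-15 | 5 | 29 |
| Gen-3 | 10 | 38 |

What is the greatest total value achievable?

102.4

Best value per unit of size first: Gen-11 43/6≈7.17, Gen-15 29/5≈5.8, Gen-3 38/10≈3.8, Gen-24 47/15≈3.13.
All 6 L of Gen-11 fit (value 43) → 13 remain.
Take all of Gen-15 (5 L, value 29) → 8 L left.
8 L left: a 8/10 share of Gen-3 gives 38×8/10 = 30.4.
Total value = 102.4.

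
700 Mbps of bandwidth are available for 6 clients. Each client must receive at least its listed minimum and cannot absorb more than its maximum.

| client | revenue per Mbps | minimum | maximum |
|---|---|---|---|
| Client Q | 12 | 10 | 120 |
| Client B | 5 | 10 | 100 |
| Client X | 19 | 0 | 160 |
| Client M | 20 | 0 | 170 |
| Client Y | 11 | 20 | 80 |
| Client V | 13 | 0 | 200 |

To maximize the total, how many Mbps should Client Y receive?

40

Meeting every minimum uses 10+10+0+0+20+0 = 40 Mbps, leaving 660.
Highest revenue per Mbps first: Client M 20 > Client X 19 > Client V 13 > Client Q 12 > Client Y 11 > Client B 5.
Give Client M 170 more to hit its cap of 170 — 490 left.
Give Client X 160 more to hit its cap of 160 — 330 left.
Client V: +200 to 200 (cap) — 130 left.
Give Client Q 110 more to hit its cap of 120 — 20 left.
Client Y: +20 (room for 60) → 40. Pool exhausted.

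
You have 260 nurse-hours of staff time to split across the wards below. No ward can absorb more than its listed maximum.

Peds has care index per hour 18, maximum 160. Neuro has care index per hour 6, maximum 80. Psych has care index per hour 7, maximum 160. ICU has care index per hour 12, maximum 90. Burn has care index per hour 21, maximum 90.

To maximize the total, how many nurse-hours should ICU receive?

Rank by care index per hour: Burn 21 > Peds 18 > ICU 12 > Psych 7 > Neuro 6.
Give Burn 90 to hit its cap of 90 → 170 left.
Give Peds 160 to hit its cap of 160 → 10 left.
ICU has room for 90 but only 10 remain, so it gets 10.

10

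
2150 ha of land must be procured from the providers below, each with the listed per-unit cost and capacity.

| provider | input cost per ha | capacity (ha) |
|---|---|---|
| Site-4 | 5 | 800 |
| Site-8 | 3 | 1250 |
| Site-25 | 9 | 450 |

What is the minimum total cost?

Cheapest first:
Site-8 (3): use full 1250 — 900 ha to go.
Site-4 (5): use full 800 — 100 ha to go.
Take 100 from Site-25 at 9 to finish.
Cost = 1250×3 + 800×5 + 100×9 = 8650.

8650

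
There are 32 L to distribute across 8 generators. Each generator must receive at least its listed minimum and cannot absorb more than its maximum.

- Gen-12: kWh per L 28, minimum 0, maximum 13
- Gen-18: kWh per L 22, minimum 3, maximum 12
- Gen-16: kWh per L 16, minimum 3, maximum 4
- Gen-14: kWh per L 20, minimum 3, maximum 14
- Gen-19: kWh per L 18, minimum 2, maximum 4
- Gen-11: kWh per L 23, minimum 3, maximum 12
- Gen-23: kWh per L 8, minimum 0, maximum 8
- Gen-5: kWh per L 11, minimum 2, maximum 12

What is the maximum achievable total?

734

Meeting every minimum uses 0+3+3+3+2+3+0+2 = 16 L, leaving 16.
Order the generators by kWh per L: Gen-12 28 > Gen-11 23 > Gen-18 22 > Gen-14 20 > Gen-19 18 > Gen-16 16 > Gen-5 11 > Gen-23 8.
Give Gen-12 13 more to hit its cap of 13 ; 3 left.
Gen-11 has room for 9 more but only 3 remain, so it gets 6.
Total = 28×13 + 22×3 + 16×3 + 20×3 + 18×2 + 23×6 + 11×2 = 734.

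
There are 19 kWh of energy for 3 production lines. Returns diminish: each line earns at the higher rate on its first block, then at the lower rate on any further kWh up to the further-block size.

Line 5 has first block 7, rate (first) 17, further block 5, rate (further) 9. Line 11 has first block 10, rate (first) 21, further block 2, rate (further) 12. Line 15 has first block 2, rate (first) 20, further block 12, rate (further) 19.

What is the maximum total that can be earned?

Rank every tier by rate: Line 11/first 21 > Line 15/first 20 > Line 15/second 19 > Line 5/first 17 > Line 11/second 12 > Line 5/second 9.
Fill Line 11 first block (10 at 21) ; 9 left.
Line 15/first (20): +2 ; 7 left.
7 remain; put them into Line 15 second at 19.
Total = 21×10 + 20×2 + 19×7 = 383.

383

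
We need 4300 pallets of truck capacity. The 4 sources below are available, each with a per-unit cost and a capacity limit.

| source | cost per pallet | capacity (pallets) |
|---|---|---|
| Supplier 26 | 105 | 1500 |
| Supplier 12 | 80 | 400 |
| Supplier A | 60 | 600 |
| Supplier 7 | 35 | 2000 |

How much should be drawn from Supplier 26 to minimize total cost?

Fill from the cheapest source first.
Supplier 7 (35): use full 2000 ; 2300 pallets to go.
Supplier A at 60: take all 600 pallets ; 1700 still needed.
Take 400 from Supplier 12 at 80 ; need 1300 more.
Supplier 26 (105): take the remaining 1300 ; done.

1300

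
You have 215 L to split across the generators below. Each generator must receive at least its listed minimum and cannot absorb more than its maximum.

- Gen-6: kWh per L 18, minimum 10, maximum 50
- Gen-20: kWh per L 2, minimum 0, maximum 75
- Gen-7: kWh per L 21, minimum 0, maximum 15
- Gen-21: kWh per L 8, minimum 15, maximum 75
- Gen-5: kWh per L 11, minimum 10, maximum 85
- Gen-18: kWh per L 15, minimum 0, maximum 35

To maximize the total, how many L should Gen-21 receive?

Meeting every minimum uses 10+0+0+15+10+0 = 35 L, leaving 180.
Order the generators by kWh per L: Gen-7 21 > Gen-6 18 > Gen-18 15 > Gen-5 11 > Gen-21 8 > Gen-20 2.
Gen-7: +15 to 15 (cap) → 165 left.
Gen-6 takes 40 more to reach its cap of 50 → 125 left.
Gen-18 takes 35 more to reach its cap of 35 → 90 left.
Give Gen-5 75 more to hit its cap of 85 → 15 left.
Only 15 left; Gen-21 takes them to reach 30.

30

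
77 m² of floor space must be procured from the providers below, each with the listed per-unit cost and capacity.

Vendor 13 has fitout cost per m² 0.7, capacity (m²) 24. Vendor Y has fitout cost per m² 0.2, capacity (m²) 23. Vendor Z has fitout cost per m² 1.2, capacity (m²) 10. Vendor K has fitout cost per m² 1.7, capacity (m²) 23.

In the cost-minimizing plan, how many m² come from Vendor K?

Use providers in increasing cost order.
Vendor Y (0.2): use full 23 ; 54 m² to go.
Take 24 from Vendor 13 at 0.7 ; need 30 more.
Vendor Z at 1.2: take all 10 m² ; 20 still needed.
Take 20 from Vendor K at 1.7 to finish.

20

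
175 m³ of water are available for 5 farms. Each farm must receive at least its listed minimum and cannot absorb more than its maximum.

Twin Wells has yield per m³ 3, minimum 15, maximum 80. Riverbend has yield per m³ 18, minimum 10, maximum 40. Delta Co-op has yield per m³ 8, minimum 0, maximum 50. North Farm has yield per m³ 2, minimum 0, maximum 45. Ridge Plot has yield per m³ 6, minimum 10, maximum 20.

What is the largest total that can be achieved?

1435

Meeting every minimum uses 15+10+0+0+10 = 35 m³, leaving 140.
Highest yield per m³ first: Riverbend 18 > Delta Co-op 8 > Ridge Plot 6 > Twin Wells 3 > North Farm 2.
Riverbend: +30 to 40 (cap) → 110 left.
Give Delta Co-op 50 more to hit its cap of 50 → 60 left.
Give Ridge Plot 10 more to hit its cap of 20 → 50 left.
Twin Wells: +50 (room for 65) → 65. Pool exhausted.
Total = 3×65 + 18×40 + 8×50 + 6×20 = 1435.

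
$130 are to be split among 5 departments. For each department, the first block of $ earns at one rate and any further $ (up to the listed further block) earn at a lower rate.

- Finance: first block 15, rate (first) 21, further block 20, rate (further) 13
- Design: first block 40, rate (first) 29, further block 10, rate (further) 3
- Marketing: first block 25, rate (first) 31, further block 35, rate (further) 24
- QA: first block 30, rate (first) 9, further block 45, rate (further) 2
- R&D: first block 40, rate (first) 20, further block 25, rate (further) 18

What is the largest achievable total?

Rank every tier by rate: Marketing/T1 31 > Design/T1 29 > Marketing/T2 24 > Finance/T1 21 > R&D/T1 20 > R&D/T2 18 > Finance/T2 13 > QA/T1 9 > Design/T2 3 > QA/T2 2.
Marketing T1 at 31: fill all 25 → 105 left.
Design/T1 (29): +40 → 65 left.
Fill Marketing T2 block (35 at 24) → 30 left.
Finance T1 at 21: fill all 15 → 15 left.
15 remain; put them into R&D T1 at 20.
Total = 31×25 + 29×40 + 24×35 + 21×15 + 20×15 = 3390.

3390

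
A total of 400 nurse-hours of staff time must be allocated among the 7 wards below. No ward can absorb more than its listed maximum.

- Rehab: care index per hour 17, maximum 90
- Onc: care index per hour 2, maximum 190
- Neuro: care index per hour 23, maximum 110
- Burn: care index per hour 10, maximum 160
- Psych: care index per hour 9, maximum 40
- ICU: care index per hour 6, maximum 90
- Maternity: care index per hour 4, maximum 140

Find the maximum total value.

6020

Order the wards by care index per hour: Neuro 23 > Rehab 17 > Burn 10 > Psych 9 > ICU 6 > Maternity 4 > Onc 2.
Neuro: +110 to 110 (cap) — 290 left.
Rehab takes 90 to reach its cap of 90 — 200 left.
Burn takes 160 to reach its cap of 160 — 40 left.
Give Psych 40 to hit its cap of 40 — 0 left.
Total = 17×90 + 23×110 + 10×160 + 9×40 = 6020.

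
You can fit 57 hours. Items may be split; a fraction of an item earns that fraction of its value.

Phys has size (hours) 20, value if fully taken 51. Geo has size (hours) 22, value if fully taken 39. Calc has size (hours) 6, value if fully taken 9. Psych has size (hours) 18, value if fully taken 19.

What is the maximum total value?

Best value per unit of size first: Phys 51/20≈2.55, Geo 39/22≈1.77, Calc 9/6≈1.5, Psych 19/18≈1.06.
Take all of Phys (20 hours, value 51) ; 37 hours left.
Geo: take in full, 22 hours for value 39 ; 15 left.
All 6 hours of Calc fit (value 9) ; 9 remain.
Fill the last 9 hours with part of Psych: 9/18 of it earns 9.5.
Total value = 108.5.

108.5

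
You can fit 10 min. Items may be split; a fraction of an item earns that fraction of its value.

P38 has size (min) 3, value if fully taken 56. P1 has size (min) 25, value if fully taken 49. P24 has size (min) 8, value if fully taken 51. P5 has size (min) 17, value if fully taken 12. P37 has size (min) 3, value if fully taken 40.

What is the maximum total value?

Rank by value-to-size ratio: P38 56/3≈18.7, P37 40/3≈13.3, P24 51/8≈6.38, P1 49/25≈1.96, P5 12/17≈0.706.
P38: take in full, 3 min for value 56 — 7 left.
P37: take in full, 3 min for value 40 — 4 left.
4 min left: a 4/8 share of P24 gives 51×4/8 = 25.5.
Total value = 121.5.

121.5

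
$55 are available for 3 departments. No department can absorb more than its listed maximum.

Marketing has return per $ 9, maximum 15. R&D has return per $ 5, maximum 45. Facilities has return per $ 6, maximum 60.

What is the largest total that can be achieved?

375

Rank by return per $: Marketing 9 > Facilities 6 > R&D 5.
Marketing: +15 to 15 (cap) → 40 left.
Facilities has room for 60 but only 40 remain, so it gets 40.
Total = 9×15 + 6×40 = 375.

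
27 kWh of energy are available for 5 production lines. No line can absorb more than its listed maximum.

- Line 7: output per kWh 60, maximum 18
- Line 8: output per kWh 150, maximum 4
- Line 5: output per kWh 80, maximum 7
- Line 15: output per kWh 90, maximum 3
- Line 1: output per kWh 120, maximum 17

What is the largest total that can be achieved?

3150

Order the production lines by output per kWh: Line 8 150 > Line 1 120 > Line 15 90 > Line 5 80 > Line 7 60.
Line 8: +4 to 4 (cap) — 23 left.
Line 1: +17 to 17 (cap) — 6 left.
Line 15 takes 3 to reach its cap of 3 — 3 left.
Line 5 has room for 7 but only 3 remain, so it gets 3.
Total = 150×4 + 80×3 + 90×3 + 120×17 = 3150.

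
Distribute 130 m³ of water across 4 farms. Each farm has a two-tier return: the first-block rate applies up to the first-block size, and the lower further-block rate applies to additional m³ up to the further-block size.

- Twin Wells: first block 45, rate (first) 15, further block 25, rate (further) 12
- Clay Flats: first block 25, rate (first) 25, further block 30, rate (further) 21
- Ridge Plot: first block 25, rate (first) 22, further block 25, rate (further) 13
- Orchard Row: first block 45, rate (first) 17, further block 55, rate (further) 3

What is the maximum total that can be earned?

2645

Order all 8 blocks by rate: Clay Flats/tier1 25 > Ridge Plot/tier1 22 > Clay Flats/tier2 21 > Orchard Row/tier1 17 > Twin Wells/tier1 15 > Ridge Plot/tier2 13 > Twin Wells/tier2 12 > Orchard Row/tier2 3.
Clay Flats/tier1 (25): +25 → 105 left.
Ridge Plot/tier1 (22): +25 → 80 left.
Clay Flats tier2 at 21: fill all 30 → 50 left.
Orchard Row tier1 at 17: fill all 45 → 5 left.
Twin Wells/tier1: +5 of 45 at 15; pool empty.
Total = 25×25 + 22×25 + 21×30 + 17×45 + 15×5 = 2645.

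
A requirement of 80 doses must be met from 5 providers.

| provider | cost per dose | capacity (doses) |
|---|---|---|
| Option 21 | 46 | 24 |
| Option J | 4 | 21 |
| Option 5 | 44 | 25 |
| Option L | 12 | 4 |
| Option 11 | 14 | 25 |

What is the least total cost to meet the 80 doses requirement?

Cheapest first:
Take 21 from Option J at 4 — need 59 more.
Option L at 12: take all 4 doses — 55 still needed.
Option 11 (14): use full 25 — 30 doses to go.
Take 25 from Option 5 at 44 — need 5 more.
Option 21 (46): take the remaining 5 — done.
Cost = 21×4 + 4×12 + 25×14 + 25×44 + 5×46 = 1812.

1812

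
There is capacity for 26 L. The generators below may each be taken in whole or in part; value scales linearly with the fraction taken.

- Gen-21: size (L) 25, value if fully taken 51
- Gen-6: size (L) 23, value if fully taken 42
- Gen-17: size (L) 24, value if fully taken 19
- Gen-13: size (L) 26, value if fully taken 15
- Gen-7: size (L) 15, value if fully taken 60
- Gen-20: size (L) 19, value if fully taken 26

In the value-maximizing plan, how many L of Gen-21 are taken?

Best value per unit of size first: Gen-7 60/15≈4, Gen-21 51/25≈2.04, Gen-6 42/23≈1.83, Gen-20 26/19≈1.37, Gen-17 19/24≈0.792, Gen-13 15/26≈0.577.
All 15 L of Gen-7 fit (value 60) → 11 remain.
11 L left: a 11/25 share of Gen-21 gives 51×11/25 = 22.44.

11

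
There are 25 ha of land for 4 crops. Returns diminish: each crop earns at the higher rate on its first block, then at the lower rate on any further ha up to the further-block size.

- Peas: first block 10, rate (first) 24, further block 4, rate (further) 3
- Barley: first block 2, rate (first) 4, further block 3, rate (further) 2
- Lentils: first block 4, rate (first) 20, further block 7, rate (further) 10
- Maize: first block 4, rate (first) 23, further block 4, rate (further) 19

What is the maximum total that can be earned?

Rank every tier by rate: Peas/first 24 > Maize/first 23 > Lentils/first 20 > Maize/second 19 > Lentils/second 10 > Barley/first 4 > Peas/second 3 > Barley/second 2.
Peas/first (24): +10 → 15 left.
Maize first at 23: fill all 4 → 11 left.
Lentils/first (20): +4 → 7 left.
Fill Maize second block (4 at 19) → 3 left.
Lentils second at 10: only 3 left, fill 3.
Total = 24×10 + 23×4 + 20×4 + 19×4 + 10×3 = 518.

518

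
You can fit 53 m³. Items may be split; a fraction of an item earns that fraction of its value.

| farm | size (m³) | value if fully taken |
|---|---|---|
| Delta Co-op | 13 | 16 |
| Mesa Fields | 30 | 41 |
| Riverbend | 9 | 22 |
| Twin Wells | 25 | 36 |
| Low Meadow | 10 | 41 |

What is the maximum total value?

111.3

Rank by value-to-size ratio: Low Meadow 41/10≈4.1, Riverbend 22/9≈2.44, Twin Wells 36/25≈1.44, Mesa Fields 41/30≈1.37, Delta Co-op 16/13≈1.23.
All 10 m³ of Low Meadow fit (value 41) ; 43 remain.
Riverbend: take in full, 9 m³ for value 22 ; 34 left.
Take all of Twin Wells (25 m³, value 36) ; 9 m³ left.
Fill the last 9 m³ with part of Mesa Fields: 9/30 of it earns 12.3.
Total value = 111.3.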